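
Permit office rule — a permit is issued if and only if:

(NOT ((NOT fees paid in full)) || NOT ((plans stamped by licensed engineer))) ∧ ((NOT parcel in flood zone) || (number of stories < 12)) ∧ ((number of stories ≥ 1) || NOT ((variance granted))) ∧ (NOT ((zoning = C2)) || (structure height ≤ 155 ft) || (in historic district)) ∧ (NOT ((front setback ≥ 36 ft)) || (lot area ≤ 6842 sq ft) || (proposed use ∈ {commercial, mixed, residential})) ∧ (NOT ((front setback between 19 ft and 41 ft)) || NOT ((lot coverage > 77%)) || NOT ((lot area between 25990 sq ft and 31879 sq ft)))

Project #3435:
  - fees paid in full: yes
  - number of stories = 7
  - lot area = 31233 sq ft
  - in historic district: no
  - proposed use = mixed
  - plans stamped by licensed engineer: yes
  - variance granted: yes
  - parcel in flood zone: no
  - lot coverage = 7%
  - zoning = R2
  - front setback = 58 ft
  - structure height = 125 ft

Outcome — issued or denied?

Issued

Atomic conditions:
  NOT fees paid in full: yes → false
  plans stamped by licensed engineer: yes → true
  NOT parcel in flood zone: no → true
  number of stories < 12: 7 < 12 is true
  number of stories ≥ 1: 7 ≥ 1 is true
  variance granted: yes → true
  zoning = C2: R2 == C2 is false
  structure height ≤ 155 ft: 125 ≤ 155 is true
  in historic district: no → false
  front setback ≥ 36 ft: 58 ≥ 36 is true
  lot area ≤ 6842 sq ft: 31233 ≤ 6842 is false
  proposed use ∈ {commercial, mixed, residential}: mixed is in the set → true
  front setback between 19 ft and 41 ft: 58 in [19, 41] is false
  lot coverage > 77%: 7 > 77 is false
  lot area between 25990 sq ft and 31879 sq ft: 31233 in [25990, 31879] is true
Combine:
[1.1] NOT false = true
[1.2] NOT true = false
[1] true OR false = true
[2] true OR true = true
[3.2] NOT true = false
[3] true OR false = true
[4.1] NOT false = true
[4] true OR true OR false = true
[5.1] NOT true = false
[5] false OR false OR true = true
[6.1] NOT false = true
[6.2] NOT false = true
[6.3] NOT true = false
[6] true OR true OR false = true
[root] true AND true AND true AND true AND true AND true = true
Overall: true → issued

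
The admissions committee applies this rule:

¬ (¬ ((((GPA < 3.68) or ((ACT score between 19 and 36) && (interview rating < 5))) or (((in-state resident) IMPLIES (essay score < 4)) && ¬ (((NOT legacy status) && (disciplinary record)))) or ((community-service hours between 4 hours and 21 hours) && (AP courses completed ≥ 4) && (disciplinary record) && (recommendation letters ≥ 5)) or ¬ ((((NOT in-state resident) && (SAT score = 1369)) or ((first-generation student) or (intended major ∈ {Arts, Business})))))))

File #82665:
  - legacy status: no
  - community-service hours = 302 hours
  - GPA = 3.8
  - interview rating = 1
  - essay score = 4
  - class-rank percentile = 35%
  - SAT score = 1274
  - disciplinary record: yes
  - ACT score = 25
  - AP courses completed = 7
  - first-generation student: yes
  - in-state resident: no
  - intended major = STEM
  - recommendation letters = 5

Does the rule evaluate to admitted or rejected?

Admitted

Atomic conditions:
  GPA < 3.68: 3.8 < 3.68 is false
  ACT score between 19 and 36: 25 in [19, 36] is true
  interview rating < 5: 1 < 5 is true
  in-state resident: no → false
  essay score < 4: 4 < 4 is false
  NOT legacy status: no → true
  disciplinary record: yes → true
  community-service hours between 4 hours and 21 hours: 302 in [4, 21] is false
  AP courses completed ≥ 4: 7 ≥ 4 is true
  recommendation letters ≥ 5: 5 ≥ 5 is true
  NOT in-state resident: no → true
  SAT score = 1369: 1274 == 1369 is false
  first-generation student: yes → true
  intended major ∈ {Arts, Business}: STEM is not in the set → false
Combine:
[1.1.1.2] true AND true = true
[1.1.1] false OR true = true
[1.1.2.1] false → false (antecedent false ⇒ implication holds) = true
[1.1.2.2.1] true AND true = true
[1.1.2.2] NOT true = false
[1.1.2] true AND false = false
[1.1.3] false AND true AND true AND true = false
[1.1.4.1.1] true AND false = false
[1.1.4.1.2] true OR false = true
[1.1.4.1] false OR true = true
[1.1.4] NOT true = false
[1.1] true OR false OR false OR false = true
[1] NOT true = false
[root] NOT false = true
Overall: true → admitted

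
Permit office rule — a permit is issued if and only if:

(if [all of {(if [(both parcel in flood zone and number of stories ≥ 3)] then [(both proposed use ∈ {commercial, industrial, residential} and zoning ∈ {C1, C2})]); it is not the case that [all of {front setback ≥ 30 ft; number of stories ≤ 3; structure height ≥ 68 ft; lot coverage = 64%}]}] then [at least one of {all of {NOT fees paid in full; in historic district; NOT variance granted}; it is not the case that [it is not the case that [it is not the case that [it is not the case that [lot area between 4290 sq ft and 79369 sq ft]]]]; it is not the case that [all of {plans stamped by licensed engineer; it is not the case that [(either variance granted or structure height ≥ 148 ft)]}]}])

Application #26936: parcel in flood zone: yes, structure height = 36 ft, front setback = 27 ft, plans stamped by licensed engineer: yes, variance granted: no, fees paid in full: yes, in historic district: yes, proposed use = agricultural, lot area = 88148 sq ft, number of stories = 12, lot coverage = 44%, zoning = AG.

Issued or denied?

Issued

Atomic conditions:
  parcel in flood zone: yes → true
  number of stories ≥ 3: 12 ≥ 3 is true
  proposed use ∈ {commercial, industrial, residential}: agricultural is not in the set → false
  zoning ∈ {C1, C2}: AG is not in the set → false
  front setback ≥ 30 ft: 27 ≥ 30 is false
  number of stories ≤ 3: 12 ≤ 3 is false
  structure height ≥ 68 ft: 36 ≥ 68 is false
  lot coverage = 64%: 44 == 64 is false
  NOT fees paid in full: yes → false
  in historic district: yes → true
  NOT variance granted: no → true
  lot area between 4290 sq ft and 79369 sq ft: 88148 in [4290, 79369] is false
  plans stamped by licensed engineer: yes → true
  variance granted: no → false
  structure height ≥ 148 ft: 36 ≥ 148 is false
Combine:
[1.1.1] true AND true = true
[1.1.2] false AND false = false
[1.1] true → false = false
[1.2.1] false AND false AND false AND false = false
[1.2] NOT false = true
[1] false AND true = false
[2.1] false AND true AND true = false
[2.2.1.1.1] NOT false = true
[2.2.1.1] NOT true = false
[2.2.1] NOT false = true
[2.2] NOT true = false
[2.3.1.2.1] false OR false = false
[2.3.1.2] NOT false = true
[2.3.1] true AND true = true
[2.3] NOT true = false
[2] false OR false OR false = false
[root] false → false (antecedent false ⇒ implication holds) = true
Overall: true → issued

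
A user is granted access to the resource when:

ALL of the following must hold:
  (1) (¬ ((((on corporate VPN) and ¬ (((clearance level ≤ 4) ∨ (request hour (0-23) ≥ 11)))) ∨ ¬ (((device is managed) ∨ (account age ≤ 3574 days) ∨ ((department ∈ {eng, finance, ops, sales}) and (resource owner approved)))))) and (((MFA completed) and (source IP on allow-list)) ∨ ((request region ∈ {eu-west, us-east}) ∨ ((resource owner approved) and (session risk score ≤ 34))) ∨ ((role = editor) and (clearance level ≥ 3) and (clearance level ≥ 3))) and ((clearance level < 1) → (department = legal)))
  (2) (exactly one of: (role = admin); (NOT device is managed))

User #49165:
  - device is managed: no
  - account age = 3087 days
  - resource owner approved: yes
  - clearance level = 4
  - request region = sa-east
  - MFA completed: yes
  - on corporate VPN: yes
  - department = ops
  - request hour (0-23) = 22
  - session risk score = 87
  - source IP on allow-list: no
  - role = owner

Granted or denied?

Denied

Atomic conditions:
  on corporate VPN: yes → true
  clearance level ≤ 4: 4 ≤ 4 is true
  request hour (0-23) ≥ 11: 22 ≥ 11 is true
  device is managed: no → false
  account age ≤ 3574 days: 3087 ≤ 3574 is true
  department ∈ {eng, finance, ops, sales}: ops is in the set → true
  resource owner approved: yes → true
  MFA completed: yes → true
  source IP on allow-list: no → false
  request region ∈ {eu-west, us-east}: sa-east is not in the set → false
  session risk score ≤ 34: 87 ≤ 34 is false
  role = editor: owner == editor is false
  clearance level ≥ 3: 4 ≥ 3 is true
  clearance level < 1: 4 < 1 is false
  department = legal: ops == legal is false
  role = admin: owner == admin is false
  NOT device is managed: no → true
Combine:
[1.1.1.1.2.1] true OR true = true
[1.1.1.1.2] NOT true = false
[1.1.1.1] true AND false = false
[1.1.1.2.1.3] true AND true = true
[1.1.1.2.1] false OR true OR true = true
[1.1.1.2] NOT true = false
[1.1.1] false OR false = false
[1.1] NOT false = true
[1.2.1] true AND false = false
[1.2.2.2] true AND false = false
[1.2.2] false OR false = false
[1.2.3] false AND true AND true = false
[1.2] false OR false OR false = false
[1.3] false → false (antecedent false ⇒ implication holds) = true
[1] true AND false AND true = false
[2] exactly-one(false, true) = true
[root] false AND true = false
Overall: false → denied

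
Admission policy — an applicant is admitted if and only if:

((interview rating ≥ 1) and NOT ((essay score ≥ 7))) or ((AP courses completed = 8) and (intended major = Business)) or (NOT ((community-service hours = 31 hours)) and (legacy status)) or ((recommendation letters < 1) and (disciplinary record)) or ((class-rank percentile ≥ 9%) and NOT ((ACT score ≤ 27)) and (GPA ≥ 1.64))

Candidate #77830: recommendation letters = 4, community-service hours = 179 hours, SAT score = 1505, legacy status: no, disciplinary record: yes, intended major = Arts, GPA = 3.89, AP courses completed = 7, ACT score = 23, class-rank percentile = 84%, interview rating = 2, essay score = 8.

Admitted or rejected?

Atomic conditions:
  interview rating ≥ 1: 2 ≥ 1 is true
  essay score ≥ 7: 8 ≥ 7 is true
  AP courses completed = 8: 7 == 8 is false
  intended major = Business: Arts == Business is false
  community-service hours = 31 hours: 179 == 31 is false
  legacy status: no → false
  recommendation letters < 1: 4 < 1 is false
  disciplinary record: yes → true
  class-rank percentile ≥ 9%: 84 ≥ 9 is true
  ACT score ≤ 27: 23 ≤ 27 is true
  GPA ≥ 1.64: 3.89 ≥ 1.64 is true
Combine:
[1.2] NOT true = false
[1] true AND false = false
[2] false AND false = false
[3.1] NOT false = true
[3] true AND false = false
[4] false AND true = false
[5.2] NOT true = false
[5] true AND false AND true = false
[root] false OR false OR false OR false OR false = false
Overall: false → rejected

Rejected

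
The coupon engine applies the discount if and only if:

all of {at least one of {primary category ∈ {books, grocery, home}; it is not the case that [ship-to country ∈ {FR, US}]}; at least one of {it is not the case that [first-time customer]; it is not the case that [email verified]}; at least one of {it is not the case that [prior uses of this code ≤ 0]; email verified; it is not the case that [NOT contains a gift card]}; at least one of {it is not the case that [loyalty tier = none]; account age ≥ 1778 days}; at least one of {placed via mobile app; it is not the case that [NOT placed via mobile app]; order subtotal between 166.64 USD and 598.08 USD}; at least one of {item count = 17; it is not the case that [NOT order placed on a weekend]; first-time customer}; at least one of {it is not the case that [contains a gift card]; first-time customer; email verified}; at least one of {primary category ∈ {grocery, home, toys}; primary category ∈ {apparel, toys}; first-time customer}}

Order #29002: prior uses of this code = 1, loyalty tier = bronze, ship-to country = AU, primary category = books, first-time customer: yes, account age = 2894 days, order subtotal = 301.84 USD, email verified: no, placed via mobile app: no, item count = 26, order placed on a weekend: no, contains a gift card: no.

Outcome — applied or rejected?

Atomic conditions:
  primary category ∈ {books, grocery, home}: books is in the set → true
  ship-to country ∈ {FR, US}: AU is not in the set → false
  first-time customer: yes → true
  email verified: no → false
  prior uses of this code ≤ 0: 1 ≤ 0 is false
  NOT contains a gift card: no → true
  loyalty tier = none: bronze == none is false
  account age ≥ 1778 days: 2894 ≥ 1778 is true
  placed via mobile app: no → false
  NOT placed via mobile app: no → true
  order subtotal between 166.64 USD and 598.08 USD: 301.84 in [166.64, 598.08] is true
  item count = 17: 26 == 17 is false
  NOT order placed on a weekend: no → true
  contains a gift card: no → false
  primary category ∈ {grocery, home, toys}: books is not in the set → false
  primary category ∈ {apparel, toys}: books is not in the set → false
Combine:
[1.2] NOT false = true
[1] true OR true = true
[2.1] NOT true = false
[2.2] NOT false = true
[2] false OR true = true
[3.1] NOT false = true
[3.3] NOT true = false
[3] true OR false OR false = true
[4.1] NOT false = true
[4] true OR true = true
[5.2] NOT true = false
[5] false OR false OR true = true
[6.2] NOT true = false
[6] false OR false OR true = true
[7.1] NOT false = true
[7] true OR true OR false = true
[8] false OR false OR true = true
[root] true AND true AND true AND true AND true AND true AND true AND true = true
Overall: true → applied

Applied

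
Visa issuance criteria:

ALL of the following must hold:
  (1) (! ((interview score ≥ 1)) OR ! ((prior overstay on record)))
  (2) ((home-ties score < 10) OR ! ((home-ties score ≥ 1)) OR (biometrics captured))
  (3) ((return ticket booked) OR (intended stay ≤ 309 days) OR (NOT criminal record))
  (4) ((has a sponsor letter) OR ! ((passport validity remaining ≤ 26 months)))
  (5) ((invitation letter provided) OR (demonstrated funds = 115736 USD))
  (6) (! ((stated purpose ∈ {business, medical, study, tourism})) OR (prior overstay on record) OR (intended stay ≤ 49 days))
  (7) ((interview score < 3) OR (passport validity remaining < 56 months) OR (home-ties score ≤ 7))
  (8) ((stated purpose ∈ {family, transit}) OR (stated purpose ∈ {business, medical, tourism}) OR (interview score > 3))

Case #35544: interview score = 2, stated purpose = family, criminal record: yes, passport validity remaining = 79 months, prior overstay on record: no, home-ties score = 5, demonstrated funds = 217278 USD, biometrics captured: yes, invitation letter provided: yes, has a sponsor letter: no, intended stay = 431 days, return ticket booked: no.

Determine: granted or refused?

Atomic conditions:
  interview score ≥ 1: 2 ≥ 1 is true
  prior overstay on record: no → false
  home-ties score < 10: 5 < 10 is true
  home-ties score ≥ 1: 5 ≥ 1 is true
  biometrics captured: yes → true
  return ticket booked: no → false
  intended stay ≤ 309 days: 431 ≤ 309 is false
  NOT criminal record: yes → false
  has a sponsor letter: no → false
  passport validity remaining ≤ 26 months: 79 ≤ 26 is false
  invitation letter provided: yes → true
  demonstrated funds = 115736 USD: 217278 == 115736 is false
  stated purpose ∈ {business, medical, study, tourism}: family is not in the set → false
  intended stay ≤ 49 days: 431 ≤ 49 is false
  interview score < 3: 2 < 3 is true
  passport validity remaining < 56 months: 79 < 56 is false
  home-ties score ≤ 7: 5 ≤ 7 is true
  stated purpose ∈ {family, transit}: family is in the set → true
  stated purpose ∈ {business, medical, tourism}: family is not in the set → false
  interview score > 3: 2 > 3 is false
Combine:
[1.1] NOT true = false
[1.2] NOT false = true
[1] false OR true = true
[2.2] NOT true = false
[2] true OR false OR true = true
[3] false OR false OR false = false
[4.2] NOT false = true
[4] false OR true = true
[5] true OR false = true
[6.1] NOT false = true
[6] true OR false OR false = true
[7] true OR false OR true = true
[8] true OR false OR false = true
[root] true AND true AND false AND true AND true AND true AND true AND true = false
Overall: false → refused

Refused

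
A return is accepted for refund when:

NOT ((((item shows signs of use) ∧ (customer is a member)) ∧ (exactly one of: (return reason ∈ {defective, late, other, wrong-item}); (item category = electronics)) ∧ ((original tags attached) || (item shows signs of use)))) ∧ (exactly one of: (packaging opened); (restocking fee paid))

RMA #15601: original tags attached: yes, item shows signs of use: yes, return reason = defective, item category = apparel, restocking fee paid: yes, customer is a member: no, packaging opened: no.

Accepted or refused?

Atomic conditions:
  item shows signs of use: yes → true
  customer is a member: no → false
  return reason ∈ {defective, late, other, wrong-item}: defective is in the set → true
  item category = electronics: apparel == electronics is false
  original tags attached: yes → true
  packaging opened: no → false
  restocking fee paid: yes → true
Combine:
[1.1.1] true AND false = false
[1.1.2] exactly-one(true, false) = true
[1.1.3] true OR true = true
[1.1] false AND true AND true = false
[1] NOT false = true
[2] exactly-one(false, true) = true
[root] true AND true = true
Overall: true → accepted

Accepted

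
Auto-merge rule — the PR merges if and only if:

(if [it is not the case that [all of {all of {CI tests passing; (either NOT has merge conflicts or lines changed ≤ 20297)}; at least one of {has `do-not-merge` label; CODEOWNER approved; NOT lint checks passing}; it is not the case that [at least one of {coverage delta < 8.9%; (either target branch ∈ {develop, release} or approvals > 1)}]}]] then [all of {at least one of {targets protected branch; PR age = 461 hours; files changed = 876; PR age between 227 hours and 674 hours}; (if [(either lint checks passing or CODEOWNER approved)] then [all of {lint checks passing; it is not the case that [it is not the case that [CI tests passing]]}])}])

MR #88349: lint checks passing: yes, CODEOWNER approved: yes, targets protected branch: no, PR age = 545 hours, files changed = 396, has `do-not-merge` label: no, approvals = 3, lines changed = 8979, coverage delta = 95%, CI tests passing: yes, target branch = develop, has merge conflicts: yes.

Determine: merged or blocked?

Atomic conditions:
  CI tests passing: yes → true
  NOT has merge conflicts: yes → false
  lines changed ≤ 20297: 8979 ≤ 20297 is true
  has `do-not-merge` label: no → false
  CODEOWNER approved: yes → true
  NOT lint checks passing: yes → false
  coverage delta < 8.9%: 95 < 8.9 is false
  target branch ∈ {develop, release}: develop is in the set → true
  approvals > 1: 3 > 1 is true
  targets protected branch: no → false
  PR age = 461 hours: 545 == 461 is false
  files changed = 876: 396 == 876 is false
  PR age between 227 hours and 674 hours: 545 in [227, 674] is true
  lint checks passing: yes → true
Combine:
[1.1.1.2] false OR true = true
[1.1.1] true AND true = true
[1.1.2] false OR true OR false = true
[1.1.3.1.2] true OR true = true
[1.1.3.1] false OR true = true
[1.1.3] NOT true = false
[1.1] true AND true AND false = false
[1] NOT false = true
[2.1] false OR false OR false OR true = true
[2.2.1] true OR true = true
[2.2.2.2.1] NOT true = false
[2.2.2.2] NOT false = true
[2.2.2] true AND true = true
[2.2] true → true = true
[2] true AND true = true
[root] true → true = true
Overall: true → merged

Merged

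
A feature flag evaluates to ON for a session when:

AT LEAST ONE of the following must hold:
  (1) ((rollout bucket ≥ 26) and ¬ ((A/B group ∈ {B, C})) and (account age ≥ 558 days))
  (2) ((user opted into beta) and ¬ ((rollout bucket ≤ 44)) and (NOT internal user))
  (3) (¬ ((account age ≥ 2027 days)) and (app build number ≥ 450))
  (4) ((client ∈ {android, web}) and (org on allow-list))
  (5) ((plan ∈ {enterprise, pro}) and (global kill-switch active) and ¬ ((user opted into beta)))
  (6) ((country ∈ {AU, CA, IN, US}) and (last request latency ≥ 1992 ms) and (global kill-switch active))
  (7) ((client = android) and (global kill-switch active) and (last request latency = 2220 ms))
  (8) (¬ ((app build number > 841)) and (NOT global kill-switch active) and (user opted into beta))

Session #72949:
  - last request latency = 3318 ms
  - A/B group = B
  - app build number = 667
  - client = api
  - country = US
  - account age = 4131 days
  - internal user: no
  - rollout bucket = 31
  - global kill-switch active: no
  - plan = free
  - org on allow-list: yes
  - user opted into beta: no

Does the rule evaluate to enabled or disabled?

Atomic conditions:
  rollout bucket ≥ 26: 31 ≥ 26 is true
  A/B group ∈ {B, C}: B is in the set → true
  account age ≥ 558 days: 4131 ≥ 558 is true
  user opted into beta: no → false
  rollout bucket ≤ 44: 31 ≤ 44 is true
  NOT internal user: no → true
  account age ≥ 2027 days: 4131 ≥ 2027 is true
  app build number ≥ 450: 667 ≥ 450 is true
  client ∈ {android, web}: api is not in the set → false
  org on allow-list: yes → true
  plan ∈ {enterprise, pro}: free is not in the set → false
  global kill-switch active: no → false
  country ∈ {AU, CA, IN, US}: US is in the set → true
  last request latency ≥ 1992 ms: 3318 ≥ 1992 is true
  client = android: api == android is false
  last request latency = 2220 ms: 3318 == 2220 is false
  app build number > 841: 667 > 841 is false
  NOT global kill-switch active: no → true
Combine:
[1.2] NOT true = false
[1] true AND false AND true = false
[2.2] NOT true = false
[2] false AND false AND true = false
[3.1] NOT true = false
[3] false AND true = false
[4] false AND true = false
[5.3] NOT false = true
[5] false AND false AND true = false
[6] true AND true AND false = false
[7] false AND false AND false = false
[8.1] NOT false = true
[8] true AND true AND false = false
[root] false OR false OR false OR false OR false OR false OR false OR false = false
Overall: false → disabled

Disabled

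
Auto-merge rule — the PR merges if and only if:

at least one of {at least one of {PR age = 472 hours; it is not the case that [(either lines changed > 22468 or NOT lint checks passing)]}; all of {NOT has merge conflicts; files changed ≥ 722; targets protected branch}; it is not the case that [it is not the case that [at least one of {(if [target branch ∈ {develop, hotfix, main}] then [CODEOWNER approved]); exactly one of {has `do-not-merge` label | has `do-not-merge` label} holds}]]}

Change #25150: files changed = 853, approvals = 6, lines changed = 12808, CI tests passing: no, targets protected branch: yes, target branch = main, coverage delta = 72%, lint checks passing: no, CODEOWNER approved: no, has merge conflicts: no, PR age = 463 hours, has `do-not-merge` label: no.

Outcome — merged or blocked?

Atomic conditions:
  PR age = 472 hours: 463 == 472 is false
  lines changed > 22468: 12808 > 22468 is false
  NOT lint checks passing: no → true
  NOT has merge conflicts: no → true
  files changed ≥ 722: 853 ≥ 722 is true
  targets protected branch: yes → true
  target branch ∈ {develop, hotfix, main}: main is in the set → true
  CODEOWNER approved: no → false
  has `do-not-merge` label: no → false
Combine:
[1.2.1] false OR true = true
[1.2] NOT true = false
[1] false OR false = false
[2] true AND true AND true = true
[3.1.1.1] true → false = false
[3.1.1.2] exactly-one(false, false) = false
[3.1.1] false OR false = false
[3.1] NOT false = true
[3] NOT true = false
[root] false OR true OR false = true
Overall: true → merged

Merged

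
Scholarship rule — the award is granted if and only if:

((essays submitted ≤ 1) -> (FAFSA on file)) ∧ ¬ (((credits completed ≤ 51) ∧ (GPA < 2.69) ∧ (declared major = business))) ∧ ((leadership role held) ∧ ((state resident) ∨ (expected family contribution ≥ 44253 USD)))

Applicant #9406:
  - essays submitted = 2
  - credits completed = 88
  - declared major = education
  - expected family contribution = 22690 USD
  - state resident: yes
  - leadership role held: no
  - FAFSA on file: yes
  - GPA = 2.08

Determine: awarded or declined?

Declined

Atomic conditions:
  essays submitted ≤ 1: 2 ≤ 1 is false
  FAFSA on file: yes → true
  credits completed ≤ 51: 88 ≤ 51 is false
  GPA < 2.69: 2.08 < 2.69 is true
  declared major = business: education == business is false
  leadership role held: no → false
  state resident: yes → true
  expected family contribution ≥ 44253 USD: 22690 ≥ 44253 is false
Combine:
[1] false → true (antecedent false ⇒ implication holds) = true
[2.1] false AND true AND false = false
[2] NOT false = true
[3.2] true OR false = true
[3] false AND true = false
[root] true AND true AND false = false
Overall: false → declined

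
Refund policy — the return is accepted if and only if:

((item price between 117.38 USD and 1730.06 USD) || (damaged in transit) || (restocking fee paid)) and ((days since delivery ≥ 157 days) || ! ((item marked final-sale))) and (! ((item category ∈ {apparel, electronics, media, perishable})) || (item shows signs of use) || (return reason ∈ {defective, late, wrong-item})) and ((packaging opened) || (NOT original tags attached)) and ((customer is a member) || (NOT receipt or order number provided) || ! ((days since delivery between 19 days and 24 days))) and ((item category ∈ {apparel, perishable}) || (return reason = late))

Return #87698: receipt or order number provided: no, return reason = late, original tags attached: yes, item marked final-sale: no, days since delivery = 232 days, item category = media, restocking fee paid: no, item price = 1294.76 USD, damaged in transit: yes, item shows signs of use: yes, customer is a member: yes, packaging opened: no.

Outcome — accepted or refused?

Atomic conditions:
  item price between 117.38 USD and 1730.06 USD: 1294.76 in [117.38, 1730.06] is true
  damaged in transit: yes → true
  restocking fee paid: no → false
  days since delivery ≥ 157 days: 232 ≥ 157 is true
  item marked final-sale: no → false
  item category ∈ {apparel, electronics, media, perishable}: media is in the set → true
  item shows signs of use: yes → true
  return reason ∈ {defective, late, wrong-item}: late is in the set → true
  packaging opened: no → false
  NOT original tags attached: yes → false
  customer is a member: yes → true
  NOT receipt or order number provided: no → true
  days since delivery between 19 days and 24 days: 232 in [19, 24] is false
  item category ∈ {apparel, perishable}: media is not in the set → false
  return reason = late: late == late is true
Combine:
[1] true OR true OR false = true
[2.2] NOT false = true
[2] true OR true = true
[3.1] NOT true = false
[3] false OR true OR true = true
[4] false OR false = false
[5.3] NOT false = true
[5] true OR true OR true = true
[6] false OR true = true
[root] true AND true AND true AND false AND true AND true = false
Overall: false → refused

Refused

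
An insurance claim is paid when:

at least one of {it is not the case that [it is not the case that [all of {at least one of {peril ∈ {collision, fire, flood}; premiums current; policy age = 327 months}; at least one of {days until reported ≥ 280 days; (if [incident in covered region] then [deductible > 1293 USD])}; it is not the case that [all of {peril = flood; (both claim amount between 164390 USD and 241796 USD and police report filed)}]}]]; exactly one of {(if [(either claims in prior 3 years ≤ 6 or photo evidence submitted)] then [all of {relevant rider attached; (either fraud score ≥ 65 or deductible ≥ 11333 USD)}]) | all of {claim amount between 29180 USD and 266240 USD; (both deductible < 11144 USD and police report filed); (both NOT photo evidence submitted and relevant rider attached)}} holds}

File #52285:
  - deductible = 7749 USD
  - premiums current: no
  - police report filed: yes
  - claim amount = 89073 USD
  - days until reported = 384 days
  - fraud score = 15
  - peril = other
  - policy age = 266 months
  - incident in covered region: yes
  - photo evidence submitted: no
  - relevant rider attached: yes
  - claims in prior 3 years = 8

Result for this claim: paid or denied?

Denied

Atomic conditions:
  peril ∈ {collision, fire, flood}: other is not in the set → false
  premiums current: no → false
  policy age = 327 months: 266 == 327 is false
  days until reported ≥ 280 days: 384 ≥ 280 is true
  incident in covered region: yes → true
  deductible > 1293 USD: 7749 > 1293 is true
  peril = flood: other == flood is false
  claim amount between 164390 USD and 241796 USD: 89073 in [164390, 241796] is false
  police report filed: yes → true
  claims in prior 3 years ≤ 6: 8 ≤ 6 is false
  photo evidence submitted: no → false
  relevant rider attached: yes → true
  fraud score ≥ 65: 15 ≥ 65 is false
  deductible ≥ 11333 USD: 7749 ≥ 11333 is false
  claim amount between 29180 USD and 266240 USD: 89073 in [29180, 266240] is true
  deductible < 11144 USD: 7749 < 11144 is true
  NOT photo evidence submitted: no → true
Combine:
[1.1.1.1] false OR false OR false = false
[1.1.1.2.2] true → true = true
[1.1.1.2] true OR true = true
[1.1.1.3.1.2] false AND true = false
[1.1.1.3.1] false AND false = false
[1.1.1.3] NOT false = true
[1.1.1] false AND true AND true = false
[1.1] NOT false = true
[1] NOT true = false
[2.1.1] false OR false = false
[2.1.2.2] false OR false = false
[2.1.2] true AND false = false
[2.1] false → false (antecedent false ⇒ implication holds) = true
[2.2.2] true AND true = true
[2.2.3] true AND true = true
[2.2] true AND true AND true = true
[2] exactly-one(true, true) = false
[root] false OR false = false
Overall: false → denied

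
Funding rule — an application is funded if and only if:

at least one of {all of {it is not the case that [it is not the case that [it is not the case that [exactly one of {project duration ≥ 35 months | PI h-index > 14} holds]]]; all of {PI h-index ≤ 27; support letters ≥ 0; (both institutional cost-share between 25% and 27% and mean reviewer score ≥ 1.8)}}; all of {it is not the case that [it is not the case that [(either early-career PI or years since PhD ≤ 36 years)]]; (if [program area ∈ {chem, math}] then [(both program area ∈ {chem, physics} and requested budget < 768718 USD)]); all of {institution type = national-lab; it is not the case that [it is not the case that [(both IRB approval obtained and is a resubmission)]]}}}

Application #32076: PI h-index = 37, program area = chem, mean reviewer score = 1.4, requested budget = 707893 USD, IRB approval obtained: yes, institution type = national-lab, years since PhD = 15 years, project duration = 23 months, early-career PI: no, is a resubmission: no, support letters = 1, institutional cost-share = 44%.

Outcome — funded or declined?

Atomic conditions:
  project duration ≥ 35 months: 23 ≥ 35 is false
  PI h-index > 14: 37 > 14 is true
  PI h-index ≤ 27: 37 ≤ 27 is false
  support letters ≥ 0: 1 ≥ 0 is true
  institutional cost-share between 25% and 27%: 44 in [25, 27] is false
  mean reviewer score ≥ 1.8: 1.4 ≥ 1.8 is false
  early-career PI: no → false
  years since PhD ≤ 36 years: 15 ≤ 36 is true
  program area ∈ {chem, math}: chem is in the set → true
  program area ∈ {chem, physics}: chem is in the set → true
  requested budget < 768718 USD: 707893 < 768718 is true
  institution type = national-lab: national-lab == national-lab is true
  IRB approval obtained: yes → true
  is a resubmission: no → false
Combine:
[1.1.1.1.1] exactly-one(false, true) = true
[1.1.1.1] NOT true = false
[1.1.1] NOT false = true
[1.1] NOT true = false
[1.2.3] false AND false = false
[1.2] false AND true AND false = false
[1] false AND false = false
[2.1.1.1] false OR true = true
[2.1.1] NOT true = false
[2.1] NOT false = true
[2.2.2] true AND true = true
[2.2] true → true = true
[2.3.2.1.1] true AND false = false
[2.3.2.1] NOT false = true
[2.3.2] NOT true = false
[2.3] true AND false = false
[2] true AND true AND false = false
[root] false OR false = false
Overall: false → declined

Declined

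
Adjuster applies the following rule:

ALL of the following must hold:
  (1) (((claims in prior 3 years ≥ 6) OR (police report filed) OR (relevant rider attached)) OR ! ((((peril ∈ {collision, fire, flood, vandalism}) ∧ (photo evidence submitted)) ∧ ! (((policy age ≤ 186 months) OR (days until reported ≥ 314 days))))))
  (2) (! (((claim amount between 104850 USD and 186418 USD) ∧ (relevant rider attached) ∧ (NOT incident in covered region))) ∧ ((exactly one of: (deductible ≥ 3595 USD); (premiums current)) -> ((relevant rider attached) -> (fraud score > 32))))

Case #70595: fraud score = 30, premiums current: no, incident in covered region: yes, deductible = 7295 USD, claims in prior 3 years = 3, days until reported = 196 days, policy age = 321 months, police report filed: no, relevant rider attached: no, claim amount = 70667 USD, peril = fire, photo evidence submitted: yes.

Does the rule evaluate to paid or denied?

Denied

Atomic conditions:
  claims in prior 3 years ≥ 6: 3 ≥ 6 is false
  police report filed: no → false
  relevant rider attached: no → false
  peril ∈ {collision, fire, flood, vandalism}: fire is in the set → true
  photo evidence submitted: yes → true
  policy age ≤ 186 months: 321 ≤ 186 is false
  days until reported ≥ 314 days: 196 ≥ 314 is false
  claim amount between 104850 USD and 186418 USD: 70667 in [104850, 186418] is false
  NOT incident in covered region: yes → false
  deductible ≥ 3595 USD: 7295 ≥ 3595 is true
  premiums current: no → false
  fraud score > 32: 30 > 32 is false
Combine:
[1.1] false OR false OR false = false
[1.2.1.1] true AND true = true
[1.2.1.2.1] false OR false = false
[1.2.1.2] NOT false = true
[1.2.1] true AND true = true
[1.2] NOT true = false
[1] false OR false = false
[2.1.1] false AND false AND false = false
[2.1] NOT false = true
[2.2.1] exactly-one(true, false) = true
[2.2.2] false → false (antecedent false ⇒ implication holds) = true
[2.2] true → true = true
[2] true AND true = true
[root] false AND true = false
Overall: false → denied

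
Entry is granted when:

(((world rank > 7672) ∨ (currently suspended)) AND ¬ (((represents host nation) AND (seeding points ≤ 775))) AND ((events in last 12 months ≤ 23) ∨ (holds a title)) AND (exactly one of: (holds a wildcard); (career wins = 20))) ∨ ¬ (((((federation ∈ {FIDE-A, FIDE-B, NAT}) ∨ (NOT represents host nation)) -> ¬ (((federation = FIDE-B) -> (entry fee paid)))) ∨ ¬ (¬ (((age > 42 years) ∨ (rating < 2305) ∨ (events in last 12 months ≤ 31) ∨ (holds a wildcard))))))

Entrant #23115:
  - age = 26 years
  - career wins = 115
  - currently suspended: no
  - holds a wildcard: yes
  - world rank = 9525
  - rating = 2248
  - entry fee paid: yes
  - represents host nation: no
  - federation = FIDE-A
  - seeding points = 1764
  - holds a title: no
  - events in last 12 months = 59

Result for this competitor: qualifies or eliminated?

Eliminated

Atomic conditions:
  world rank > 7672: 9525 > 7672 is true
  currently suspended: no → false
  represents host nation: no → false
  seeding points ≤ 775: 1764 ≤ 775 is false
  events in last 12 months ≤ 23: 59 ≤ 23 is false
  holds a title: no → false
  holds a wildcard: yes → true
  career wins = 20: 115 == 20 is false
  federation ∈ {FIDE-A, FIDE-B, NAT}: FIDE-A is in the set → true
  NOT represents host nation: no → true
  federation = FIDE-B: FIDE-A == FIDE-B is false
  entry fee paid: yes → true
  age > 42 years: 26 > 42 is false
  rating < 2305: 2248 < 2305 is true
  events in last 12 months ≤ 31: 59 ≤ 31 is false
Combine:
[1.1] true OR false = true
[1.2.1] false AND false = false
[1.2] NOT false = true
[1.3] false OR false = false
[1.4] exactly-one(true, false) = true
[1] true AND true AND false AND true = false
[2.1.1.1] true OR true = true
[2.1.1.2.1] false → true (antecedent false ⇒ implication holds) = true
[2.1.1.2] NOT true = false
[2.1.1] true → false = false
[2.1.2.1.1] false OR true OR false OR true = true
[2.1.2.1] NOT true = false
[2.1.2] NOT false = true
[2.1] false OR true = true
[2] NOT true = false
[root] false OR false = false
Overall: false → eliminated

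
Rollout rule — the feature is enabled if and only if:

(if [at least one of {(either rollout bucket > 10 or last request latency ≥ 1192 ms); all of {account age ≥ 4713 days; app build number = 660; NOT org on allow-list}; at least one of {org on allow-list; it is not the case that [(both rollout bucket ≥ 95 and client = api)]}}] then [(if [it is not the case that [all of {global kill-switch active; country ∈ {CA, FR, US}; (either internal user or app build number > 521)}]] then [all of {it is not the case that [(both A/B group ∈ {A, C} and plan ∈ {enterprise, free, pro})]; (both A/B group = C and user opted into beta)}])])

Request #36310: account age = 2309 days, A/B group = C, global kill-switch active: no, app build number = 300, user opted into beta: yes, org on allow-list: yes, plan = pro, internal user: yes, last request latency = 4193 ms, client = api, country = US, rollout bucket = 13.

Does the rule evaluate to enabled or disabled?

Disabled

Atomic conditions:
  rollout bucket > 10: 13 > 10 is true
  last request latency ≥ 1192 ms: 4193 ≥ 1192 is true
  account age ≥ 4713 days: 2309 ≥ 4713 is false
  app build number = 660: 300 == 660 is false
  NOT org on allow-list: yes → false
  org on allow-list: yes → true
  rollout bucket ≥ 95: 13 ≥ 95 is false
  client = api: api == api is true
  global kill-switch active: no → false
  country ∈ {CA, FR, US}: US is in the set → true
  internal user: yes → true
  app build number > 521: 300 > 521 is false
  A/B group ∈ {A, C}: C is in the set → true
  plan ∈ {enterprise, free, pro}: pro is in the set → true
  A/B group = C: C == C is true
  user opted into beta: yes → true
Combine:
[1.1] true OR true = true
[1.2] false AND false AND false = false
[1.3.2.1] false AND true = false
[1.3.2] NOT false = true
[1.3] true OR true = true
[1] true OR false OR true = true
[2.1.1.3] true OR false = true
[2.1.1] false AND true AND true = false
[2.1] NOT false = true
[2.2.1.1] true AND true = true
[2.2.1] NOT true = false
[2.2.2] true AND true = true
[2.2] false AND true = false
[2] true → false = false
[root] true → false = false
Overall: false → disabled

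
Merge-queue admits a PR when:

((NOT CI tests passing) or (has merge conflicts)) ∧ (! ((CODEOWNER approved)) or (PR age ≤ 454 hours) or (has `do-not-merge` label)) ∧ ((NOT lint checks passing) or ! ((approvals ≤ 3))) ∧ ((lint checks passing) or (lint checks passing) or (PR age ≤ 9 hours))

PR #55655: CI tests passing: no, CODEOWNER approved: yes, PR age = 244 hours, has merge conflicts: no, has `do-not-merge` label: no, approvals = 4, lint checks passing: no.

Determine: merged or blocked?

Atomic conditions:
  NOT CI tests passing: no → true
  has merge conflicts: no → false
  CODEOWNER approved: yes → true
  PR age ≤ 454 hours: 244 ≤ 454 is true
  has `do-not-merge` label: no → false
  NOT lint checks passing: no → true
  approvals ≤ 3: 4 ≤ 3 is false
  lint checks passing: no → false
  PR age ≤ 9 hours: 244 ≤ 9 is false
Combine:
[1] true OR false = true
[2.1] NOT true = false
[2] false OR true OR false = true
[3.2] NOT false = true
[3] true OR true = true
[4] false OR false OR false = false
[root] true AND true AND true AND false = false
Overall: false → blocked

Blocked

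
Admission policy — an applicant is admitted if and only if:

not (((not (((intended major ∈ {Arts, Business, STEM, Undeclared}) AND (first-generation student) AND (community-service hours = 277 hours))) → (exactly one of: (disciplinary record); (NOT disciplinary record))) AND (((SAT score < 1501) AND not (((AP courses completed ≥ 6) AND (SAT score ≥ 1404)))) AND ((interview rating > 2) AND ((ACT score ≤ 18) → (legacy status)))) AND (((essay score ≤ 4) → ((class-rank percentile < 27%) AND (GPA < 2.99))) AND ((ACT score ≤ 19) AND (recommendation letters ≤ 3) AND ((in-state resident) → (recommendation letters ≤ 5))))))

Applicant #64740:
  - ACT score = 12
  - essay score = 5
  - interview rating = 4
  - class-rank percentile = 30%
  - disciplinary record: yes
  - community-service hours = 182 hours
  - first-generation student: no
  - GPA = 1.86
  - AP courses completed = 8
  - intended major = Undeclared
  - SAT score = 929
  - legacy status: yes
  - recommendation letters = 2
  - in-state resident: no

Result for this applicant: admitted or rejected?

Atomic conditions:
  intended major ∈ {Arts, Business, STEM, Undeclared}: Undeclared is in the set → true
  first-generation student: no → false
  community-service hours = 277 hours: 182 == 277 is false
  disciplinary record: yes → true
  NOT disciplinary record: yes → false
  SAT score < 1501: 929 < 1501 is true
  AP courses completed ≥ 6: 8 ≥ 6 is true
  SAT score ≥ 1404: 929 ≥ 1404 is false
  interview rating > 2: 4 > 2 is true
  ACT score ≤ 18: 12 ≤ 18 is true
  legacy status: yes → true
  essay score ≤ 4: 5 ≤ 4 is false
  class-rank percentile < 27%: 30 < 27 is false
  GPA < 2.99: 1.86 < 2.99 is true
  ACT score ≤ 19: 12 ≤ 19 is true
  recommendation letters ≤ 3: 2 ≤ 3 is true
  in-state resident: no → false
  recommendation letters ≤ 5: 2 ≤ 5 is true
Combine:
[1.1.1.1] true AND false AND false = false
[1.1.1] NOT false = true
[1.1.2] exactly-one(true, false) = true
[1.1] true → true = true
[1.2.1.2.1] true AND false = false
[1.2.1.2] NOT false = true
[1.2.1] true AND true = true
[1.2.2.2] true → true = true
[1.2.2] true AND true = true
[1.2] true AND true = true
[1.3.1.2] false AND true = false
[1.3.1] false → false (antecedent false ⇒ implication holds) = true
[1.3.2.3] false → true (antecedent false ⇒ implication holds) = true
[1.3.2] true AND true AND true = true
[1.3] true AND true = true
[1] true AND true AND true = true
[root] NOT true = false
Overall: false → rejected

Rejected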